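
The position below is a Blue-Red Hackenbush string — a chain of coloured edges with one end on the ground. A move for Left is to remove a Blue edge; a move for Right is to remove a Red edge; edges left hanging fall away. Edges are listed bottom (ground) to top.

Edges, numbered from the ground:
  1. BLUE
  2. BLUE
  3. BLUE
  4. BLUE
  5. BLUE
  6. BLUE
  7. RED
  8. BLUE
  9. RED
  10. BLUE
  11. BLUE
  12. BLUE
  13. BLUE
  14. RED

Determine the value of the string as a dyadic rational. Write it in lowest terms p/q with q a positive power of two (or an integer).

1469/256

Prefix values for BLUE BLUE BLUE BLUE BLUE BLUE RED BLUE RED BLUE BLUE BLUE BLUE RED via {L|R} + simplicity:
val_1 [B]  L=[0]  R=[]  → 1
val_2 [BB]  L=[0, 1]  R=[]  → 2
val_3 [BBB]  L=[0, 1, 2]  R=[]  → 3
val_4 [BBBB]  L=[0, 1, 2, 3]  R=[]  → 4
val_5 [BBBBB]  L=[0, 1, 2, 3, 4]  R=[]  → 5
val_6 [BBBBBB]  L=[0, 1, 2, 3, 4, 5]  R=[]  → 6
val_7 [BBBBBBR]  L=[0, 1, 2, 3, 4, 5]  R=[6]  → 11/2
val_8 [BBBBBBRB]  L=[0, 1, 2, 3, 4, 5, 11/2]  R=[6]  → 23/4
val_9 [BBBBBBRBR]  L=[0, 1, 2, 3, 4, 5, 11/2]  R=[23/4, 6]  → 45/8
val_10 [BBBBBBRBRB]  L=[0, 1, 2, 3, 4, 5, 11/2, 45/8]  R=[23/4, 6]  → 91/16
val_11 [BBBBBBRBRBB]  L=[0, 1, 2, 3, 4, 5, 11/2, 45/8, 91/16]  R=[23/4, 6]  → 183/32
val_12 [BBBBBBRBRBBB]  L=[0, 1, 2, 3, 4, 5, 11/2, 45/8, 91/16, 183/32]  R=[23/4, 6]  → 367/64
val_13 [BBBBBBRBRBBBB]  L=[0, 1, 2, 3, 4, 5, 11/2, 45/8, 91/16, 183/32, 367/64]  R=[23/4, 6]  → 735/128
val_14 [BBBBBBRBRBBBBR]  L=[0, 1, 2, 3, 4, 5, 11/2, 45/8, 91/16, 183/32, 367/64]  R=[735/128, 23/4, 6]  → 1469/256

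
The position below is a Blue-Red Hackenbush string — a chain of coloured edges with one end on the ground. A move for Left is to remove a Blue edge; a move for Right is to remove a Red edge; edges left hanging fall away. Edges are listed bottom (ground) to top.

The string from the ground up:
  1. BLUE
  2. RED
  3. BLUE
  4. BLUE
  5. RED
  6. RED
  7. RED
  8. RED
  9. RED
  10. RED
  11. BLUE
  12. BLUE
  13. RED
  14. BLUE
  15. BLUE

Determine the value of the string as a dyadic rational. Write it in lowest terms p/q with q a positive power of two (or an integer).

Prefix values for BLUE RED BLUE BLUE RED RED RED RED RED RED BLUE BLUE RED BLUE BLUE via {L|R} + simplicity:
B: Left { 0 }, Right { (no moves) } → simplest 1
BR: Left { 0 }, Right { 1 } → simplest 1/2
BRB: Left { 0 1/2 }, Right { 1 } → simplest 3/4
BRBB: Left { 0 1/2 3/4 }, Right { 1 } → simplest 7/8
BRBBR: Left { 0 1/2 3/4 }, Right { 7/8 1 } → simplest 13/16
BRBBRR: Left { 0 1/2 3/4 }, Right { 13/16 7/8 1 } → simplest 25/32
BRBBRRR: Left { 0 1/2 3/4 }, Right { 25/32 13/16 7/8 1 } → simplest 49/64
BRBBRRRR: Left { 0 1/2 3/4 }, Right { 49/64 25/32 13/16 7/8 1 } → simplest 97/128
BRBBRRRRR: Left { 0 1/2 3/4 }, Right { 97/128 49/64 25/32 13/16 7/8 1 } → simplest 193/256
BRBBRRRRRR: Left { 0 1/2 3/4 }, Right { 193/256 97/128 49/64 25/32 13/16 7/8 1 } → simplest 385/512
BRBBRRRRRRB: Left { 0 1/2 3/4 385/512 }, Right { 193/256 97/128 49/64 25/32 13/16 7/8 1 } → simplest 771/1024
BRBBRRRRRRBB: Left { 0 1/2 3/4 385/512 771/1024 }, Right { 193/256 97/128 49/64 25/32 13/16 7/8 1 } → simplest 1543/2048
BRBBRRRRRRBBR: Left { 0 1/2 3/4 385/512 771/1024 }, Right { 1543/2048 193/256 97/128 49/64 25/32 13/16 7/8 1 } → simplest 3085/4096
BRBBRRRRRRBBRB: Left { 0 1/2 3/4 385/512 771/1024 3085/4096 }, Right { 1543/2048 193/256 97/128 49/64 25/32 13/16 7/8 1 } → simplest 6171/8192
BRBBRRRRRRBBRBB: Left { 0 1/2 3/4 385/512 771/1024 3085/4096 6171/8192 }, Right { 1543/2048 193/256 97/128 49/64 25/32 13/16 7/8 1 } → simplest 12343/16384

12343/16384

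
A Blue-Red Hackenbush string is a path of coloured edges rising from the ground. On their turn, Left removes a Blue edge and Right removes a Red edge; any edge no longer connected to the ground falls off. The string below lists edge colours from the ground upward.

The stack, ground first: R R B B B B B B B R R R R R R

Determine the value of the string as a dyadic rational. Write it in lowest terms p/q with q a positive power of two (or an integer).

-8319/8192

g(R) = { · | 0 } → -1
g(RR) = { · | -1, 0 } → -2
g(RRB) = { -2 | -1, 0 } → -3/2
g(RRBB) = { -2, -3/2 | -1, 0 } → -5/4
g(RRBBB) = { -2, -3/2, -5/4 | -1, 0 } → -9/8
g(RRBBBB) = { -2, -3/2, -5/4, -9/8 | -1, 0 } → -17/16
g(RRBBBBB) = { -2, -3/2, -5/4, -9/8, -17/16 | -1, 0 } → -33/32
g(RRBBBBBB) = { -2, -3/2, -5/4, -9/8, -17/16, -33/32 | -1, 0 } → -65/64
g(RRBBBBBBB) = { -2, -3/2, -5/4, -9/8, -17/16, -33/32, -65/64 | -1, 0 } → -129/128
g(RRBBBBBBBR) = { -2, -3/2, -5/4, -9/8, -17/16, -33/32, -65/64 | -129/128, -1, 0 } → -259/256
g(RRBBBBBBBRR) = { -2, -3/2, -5/4, -9/8, -17/16, -33/32, -65/64 | -259/256, -129/128, -1, 0 } → -519/512
g(RRBBBBBBBRRR) = { -2, -3/2, -5/4, -9/8, -17/16, -33/32, -65/64 | -519/512, -259/256, -129/128, -1, 0 } → -1039/1024
g(RRBBBBBBBRRRR) = { -2, -3/2, -5/4, -9/8, -17/16, -33/32, -65/64 | -1039/1024, -519/512, -259/256, -129/128, -1, 0 } → -2079/2048
g(RRBBBBBBBRRRRR) = { -2, -3/2, -5/4, -9/8, -17/16, -33/32, -65/64 | -2079/2048, -1039/1024, -519/512, -259/256, -129/128, -1, 0 } → -4159/4096
g(RRBBBBBBBRRRRRR) = { -2, -3/2, -5/4, -9/8, -17/16, -33/32, -65/64 | -4159/4096, -2079/2048, -1039/1024, -519/512, -259/256, -129/128, -1, 0 } → -8319/8192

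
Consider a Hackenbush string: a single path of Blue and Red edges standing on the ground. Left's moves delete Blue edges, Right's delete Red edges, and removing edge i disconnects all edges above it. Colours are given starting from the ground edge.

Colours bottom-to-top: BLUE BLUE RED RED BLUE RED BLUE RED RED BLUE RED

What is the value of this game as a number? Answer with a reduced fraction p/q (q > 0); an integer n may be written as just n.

Recurse on prefixes of the 11-edge string BLUE BLUE RED RED BLUE RED BLUE RED RED BLUE RED:
edge 1 of 11 (BLUE): { 0 | ∅ } so 1
edge 2 of 11 (BLUE): { 0 1 | ∅ } so 2
edge 3 of 11 (RED): { 0 1 | 2 } so 3/2
edge 4 of 11 (RED): { 0 1 | 3/2 2 } so 5/4
edge 5 of 11 (BLUE): { 0 1 5/4 | 3/2 2 } so 11/8
edge 6 of 11 (RED): { 0 1 5/4 | 11/8 3/2 2 } so 21/16
edge 7 of 11 (BLUE): { 0 1 5/4 21/16 | 11/8 3/2 2 } so 43/32
edge 8 of 11 (RED): { 0 1 5/4 21/16 | 43/32 11/8 3/2 2 } so 85/64
edge 9 of 11 (RED): { 0 1 5/4 21/16 | 85/64 43/32 11/8 3/2 2 } so 169/128
edge 10 of 11 (BLUE): { 0 1 5/4 21/16 169/128 | 85/64 43/32 11/8 3/2 2 } so 339/256
edge 11 of 11 (RED): { 0 1 5/4 21/16 169/128 | 339/256 85/64 43/32 11/8 3/2 2 } so 677/512

677/512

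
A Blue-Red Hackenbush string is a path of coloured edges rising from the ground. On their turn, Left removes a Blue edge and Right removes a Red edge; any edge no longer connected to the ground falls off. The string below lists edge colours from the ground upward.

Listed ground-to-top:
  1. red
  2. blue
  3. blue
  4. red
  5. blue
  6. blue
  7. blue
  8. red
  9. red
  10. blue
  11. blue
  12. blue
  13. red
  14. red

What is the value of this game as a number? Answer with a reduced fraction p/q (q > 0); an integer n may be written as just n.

-2247/8192

1 of 14 · r · max L −∞ · min R 0 => -1
2 of 14 · rb · max L -1 · min R 0 => -1/2
3 of 14 · rbb · max L -1/2 · min R 0 => -1/4
4 of 14 · rbbr · max L -1/2 · min R -1/4 => -3/8
5 of 14 · rbbrb · max L -3/8 · min R -1/4 => -5/16
6 of 14 · rbbrbb · max L -5/16 · min R -1/4 => -9/32
7 of 14 · rbbrbbb · max L -9/32 · min R -1/4 => -17/64
8 of 14 · rbbrbbbr · max L -9/32 · min R -17/64 => -35/128
9 of 14 · rbbrbbbrr · max L -9/32 · min R -35/128 => -71/256
10 of 14 · rbbrbbbrrb · max L -71/256 · min R -35/128 => -141/512
11 of 14 · rbbrbbbrrbb · max L -141/512 · min R -35/128 => -281/1024
12 of 14 · rbbrbbbrrbbb · max L -281/1024 · min R -35/128 => -561/2048
13 of 14 · rbbrbbbrrbbbr · max L -281/1024 · min R -561/2048 => -1123/4096
14 of 14 · rbbrbbbrrbbbrr · max L -281/1024 · min R -1123/4096 => -2247/8192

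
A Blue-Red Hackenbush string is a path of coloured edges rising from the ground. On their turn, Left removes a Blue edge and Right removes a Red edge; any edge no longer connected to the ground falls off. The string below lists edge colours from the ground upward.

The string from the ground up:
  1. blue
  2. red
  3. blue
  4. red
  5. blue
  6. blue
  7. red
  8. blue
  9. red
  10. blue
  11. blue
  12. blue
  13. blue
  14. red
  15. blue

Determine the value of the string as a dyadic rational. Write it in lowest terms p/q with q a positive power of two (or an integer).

Recurse on prefixes of the 15-edge string blue red blue red blue blue red blue red blue blue blue blue red blue:
val(b) = { 0 | — } so 1
val(br) = { 0 | 1 } so 1/2
val(brb) = { 0,1/2 | 1 } so 3/4
val(brbr) = { 0,1/2 | 3/4,1 } so 5/8
val(brbrb) = { 0,1/2,5/8 | 3/4,1 } so 11/16
val(brbrbb) = { 0,1/2,5/8,11/16 | 3/4,1 } so 23/32
val(brbrbbr) = { 0,1/2,5/8,11/16 | 23/32,3/4,1 } so 45/64
val(brbrbbrb) = { 0,1/2,5/8,11/16,45/64 | 23/32,3/4,1 } so 91/128
val(brbrbbrbr) = { 0,1/2,5/8,11/16,45/64 | 91/128,23/32,3/4,1 } so 181/256
val(brbrbbrbrb) = { 0,1/2,5/8,11/16,45/64,181/256 | 91/128,23/32,3/4,1 } so 363/512
val(brbrbbrbrbb) = { 0,1/2,5/8,11/16,45/64,181/256,363/512 | 91/128,23/32,3/4,1 } so 727/1024
val(brbrbbrbrbbb) = { 0,1/2,5/8,11/16,45/64,181/256,363/512,727/1024 | 91/128,23/32,3/4,1 } so 1455/2048
val(brbrbbrbrbbbb) = { 0,1/2,5/8,11/16,45/64,181/256,363/512,727/1024,1455/2048 | 91/128,23/32,3/4,1 } so 2911/4096
val(brbrbbrbrbbbbr) = { 0,1/2,5/8,11/16,45/64,181/256,363/512,727/1024,1455/2048 | 2911/4096,91/128,23/32,3/4,1 } so 5821/8192
val(brbrbbrbrbbbbrb) = { 0,1/2,5/8,11/16,45/64,181/256,363/512,727/1024,1455/2048,5821/8192 | 2911/4096,91/128,23/32,3/4,1 } so 11643/16384

11643/16384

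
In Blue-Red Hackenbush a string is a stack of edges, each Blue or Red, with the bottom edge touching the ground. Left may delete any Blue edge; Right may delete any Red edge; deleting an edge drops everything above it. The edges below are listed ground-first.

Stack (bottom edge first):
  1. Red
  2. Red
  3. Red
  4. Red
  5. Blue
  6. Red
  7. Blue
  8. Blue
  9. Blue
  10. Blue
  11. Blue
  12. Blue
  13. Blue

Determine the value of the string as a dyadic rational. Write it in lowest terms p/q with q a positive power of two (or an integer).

g_1 [R]  L=[(no moves)]  R=[0]  → -1
g_2 [RR]  L=[(no moves)]  R=[-1,0]  → -2
g_3 [RRR]  L=[(no moves)]  R=[-2,-1,0]  → -3
g_4 [RRRR]  L=[(no moves)]  R=[-3,-2,-1,0]  → -4
g_5 [RRRRB]  L=[-4]  R=[-3,-2,-1,0]  → -7/2
g_6 [RRRRBR]  L=[-4]  R=[-7/2,-3,-2,-1,0]  → -15/4
g_7 [RRRRBRB]  L=[-4,-15/4]  R=[-7/2,-3,-2,-1,0]  → -29/8
g_8 [RRRRBRBB]  L=[-4,-15/4,-29/8]  R=[-7/2,-3,-2,-1,0]  → -57/16
g_9 [RRRRBRBBB]  L=[-4,-15/4,-29/8,-57/16]  R=[-7/2,-3,-2,-1,0]  → -113/32
g_10 [RRRRBRBBBB]  L=[-4,-15/4,-29/8,-57/16,-113/32]  R=[-7/2,-3,-2,-1,0]  → -225/64
g_11 [RRRRBRBBBBB]  L=[-4,-15/4,-29/8,-57/16,-113/32,-225/64]  R=[-7/2,-3,-2,-1,0]  → -449/128
g_12 [RRRRBRBBBBBB]  L=[-4,-15/4,-29/8,-57/16,-113/32,-225/64,-449/128]  R=[-7/2,-3,-2,-1,0]  → -897/256
g_13 [RRRRBRBBBBBBB]  L=[-4,-15/4,-29/8,-57/16,-113/32,-225/64,-449/128,-897/256]  R=[-7/2,-3,-2,-1,0]  → -1793/512

-1793/512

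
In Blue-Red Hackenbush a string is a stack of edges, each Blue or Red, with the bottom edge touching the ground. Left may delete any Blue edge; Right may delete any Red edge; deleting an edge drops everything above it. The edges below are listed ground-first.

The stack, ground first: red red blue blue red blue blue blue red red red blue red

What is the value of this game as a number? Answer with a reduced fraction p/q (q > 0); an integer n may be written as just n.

1 of 13 · r · max L −∞ · min R 0 => -1
2 of 13 · rr · max L −∞ · min R -1 => -2
3 of 13 · rrb · max L -2 · min R -1 => -3/2
4 of 13 · rrbb · max L -3/2 · min R -1 => -5/4
5 of 13 · rrbbr · max L -3/2 · min R -5/4 => -11/8
6 of 13 · rrbbrb · max L -11/8 · min R -5/4 => -21/16
7 of 13 · rrbbrbb · max L -21/16 · min R -5/4 => -41/32
8 of 13 · rrbbrbbb · max L -41/32 · min R -5/4 => -81/64
9 of 13 · rrbbrbbbr · max L -41/32 · min R -81/64 => -163/128
10 of 13 · rrbbrbbbrr · max L -41/32 · min R -163/128 => -327/256
11 of 13 · rrbbrbbbrrr · max L -41/32 · min R -327/256 => -655/512
12 of 13 · rrbbrbbbrrrb · max L -655/512 · min R -327/256 => -1309/1024
13 of 13 · rrbbrbbbrrrbr · max L -655/512 · min R -1309/1024 => -2619/2048

-2619/2048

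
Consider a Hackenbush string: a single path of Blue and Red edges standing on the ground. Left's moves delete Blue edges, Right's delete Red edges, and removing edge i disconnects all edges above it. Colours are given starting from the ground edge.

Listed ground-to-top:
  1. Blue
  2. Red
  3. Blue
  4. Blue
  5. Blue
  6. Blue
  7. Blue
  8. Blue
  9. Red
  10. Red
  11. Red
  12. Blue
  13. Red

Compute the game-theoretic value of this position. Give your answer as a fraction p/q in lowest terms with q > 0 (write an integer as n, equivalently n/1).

Build value(s[:k]) for k = 1..13, string s = Blue Red Blue Blue Blue Blue Blue Blue Red Red Red Blue Red.
step 1: add Blue to get B; options L={ 0 } R={ (no moves) } -> 1
step 2: add Red to get BR; options L={ 0 } R={ 1 } -> 1/2
step 3: add Blue to get BRB; options L={ 0,1/2 } R={ 1 } -> 3/4
step 4: add Blue to get BRBB; options L={ 0,1/2,3/4 } R={ 1 } -> 7/8
step 5: add Blue to get BRBBB; options L={ 0,1/2,3/4,7/8 } R={ 1 } -> 15/16
step 6: add Blue to get BRBBBB; options L={ 0,1/2,3/4,7/8,15/16 } R={ 1 } -> 31/32
step 7: add Blue to get BRBBBBB; options L={ 0,1/2,3/4,7/8,15/16,31/32 } R={ 1 } -> 63/64
step 8: add Blue to get BRBBBBBB; options L={ 0,1/2,3/4,7/8,15/16,31/32,63/64 } R={ 1 } -> 127/128
step 9: add Red to get BRBBBBBBR; options L={ 0,1/2,3/4,7/8,15/16,31/32,63/64 } R={ 127/128,1 } -> 253/256
step 10: add Red to get BRBBBBBBRR; options L={ 0,1/2,3/4,7/8,15/16,31/32,63/64 } R={ 253/256,127/128,1 } -> 505/512
step 11: add Red to get BRBBBBBBRRR; options L={ 0,1/2,3/4,7/8,15/16,31/32,63/64 } R={ 505/512,253/256,127/128,1 } -> 1009/1024
step 12: add Blue to get BRBBBBBBRRRB; options L={ 0,1/2,3/4,7/8,15/16,31/32,63/64,1009/1024 } R={ 505/512,253/256,127/128,1 } -> 2019/2048
step 13: add Red to get BRBBBBBBRRRBR; options L={ 0,1/2,3/4,7/8,15/16,31/32,63/64,1009/1024 } R={ 2019/2048,505/512,253/256,127/128,1 } -> 4037/4096

4037/4096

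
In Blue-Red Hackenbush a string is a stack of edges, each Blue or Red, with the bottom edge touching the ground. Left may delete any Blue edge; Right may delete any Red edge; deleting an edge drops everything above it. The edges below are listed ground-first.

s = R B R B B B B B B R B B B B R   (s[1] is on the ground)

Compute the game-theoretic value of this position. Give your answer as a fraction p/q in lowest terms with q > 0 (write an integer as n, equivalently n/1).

G(R) = { — | 0 } — -1
G(RB) = { -1 | 0 } — -1/2
G(RBR) = { -1 | -1/2; 0 } — -3/4
G(RBRB) = { -1; -3/4 | -1/2; 0 } — -5/8
G(RBRBB) = { -1; -3/4; -5/8 | -1/2; 0 } — -9/16
G(RBRBBB) = { -1; -3/4; -5/8; -9/16 | -1/2; 0 } — -17/32
G(RBRBBBB) = { -1; -3/4; -5/8; -9/16; -17/32 | -1/2; 0 } — -33/64
G(RBRBBBBB) = { -1; -3/4; -5/8; -9/16; -17/32; -33/64 | -1/2; 0 } — -65/128
G(RBRBBBBBB) = { -1; -3/4; -5/8; -9/16; -17/32; -33/64; -65/128 | -1/2; 0 } — -129/256
G(RBRBBBBBBR) = { -1; -3/4; -5/8; -9/16; -17/32; -33/64; -65/128 | -129/256; -1/2; 0 } — -259/512
G(RBRBBBBBBRB) = { -1; -3/4; -5/8; -9/16; -17/32; -33/64; -65/128; -259/512 | -129/256; -1/2; 0 } — -517/1024
G(RBRBBBBBBRBB) = { -1; -3/4; -5/8; -9/16; -17/32; -33/64; -65/128; -259/512; -517/1024 | -129/256; -1/2; 0 } — -1033/2048
G(RBRBBBBBBRBBB) = { -1; -3/4; -5/8; -9/16; -17/32; -33/64; -65/128; -259/512; -517/1024; -1033/2048 | -129/256; -1/2; 0 } — -2065/4096
G(RBRBBBBBBRBBBB) = { -1; -3/4; -5/8; -9/16; -17/32; -33/64; -65/128; -259/512; -517/1024; -1033/2048; -2065/4096 | -129/256; -1/2; 0 } — -4129/8192
G(RBRBBBBBBRBBBBR) = { -1; -3/4; -5/8; -9/16; -17/32; -33/64; -65/128; -259/512; -517/1024; -1033/2048; -2065/4096 | -4129/8192; -129/256; -1/2; 0 } — -8259/16384

-8259/16384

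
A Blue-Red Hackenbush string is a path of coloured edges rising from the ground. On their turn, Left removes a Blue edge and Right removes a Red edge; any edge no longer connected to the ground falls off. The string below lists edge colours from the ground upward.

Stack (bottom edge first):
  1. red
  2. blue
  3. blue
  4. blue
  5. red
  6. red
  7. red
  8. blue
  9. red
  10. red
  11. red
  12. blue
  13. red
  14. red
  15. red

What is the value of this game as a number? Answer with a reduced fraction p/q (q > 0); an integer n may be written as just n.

Recurse on prefixes of the 15-edge string red blue blue blue red red red blue red red red blue red red red:
1 of 15 · r · max L −∞ · min R 0 gives -1
2 of 15 · rb · max L -1 · min R 0 gives -1/2
3 of 15 · rbb · max L -1/2 · min R 0 gives -1/4
4 of 15 · rbbb · max L -1/4 · min R 0 gives -1/8
5 of 15 · rbbbr · max L -1/4 · min R -1/8 gives -3/16
6 of 15 · rbbbrr · max L -1/4 · min R -3/16 gives -7/32
7 of 15 · rbbbrrr · max L -1/4 · min R -7/32 gives -15/64
8 of 15 · rbbbrrrb · max L -15/64 · min R -7/32 gives -29/128
9 of 15 · rbbbrrrbr · max L -15/64 · min R -29/128 gives -59/256
10 of 15 · rbbbrrrbrr · max L -15/64 · min R -59/256 gives -119/512
11 of 15 · rbbbrrrbrrr · max L -15/64 · min R -119/512 gives -239/1024
12 of 15 · rbbbrrrbrrrb · max L -239/1024 · min R -119/512 gives -477/2048
13 of 15 · rbbbrrrbrrrbr · max L -239/1024 · min R -477/2048 gives -955/4096
14 of 15 · rbbbrrrbrrrbrr · max L -239/1024 · min R -955/4096 gives -1911/8192
15 of 15 · rbbbrrrbrrrbrrr · max L -239/1024 · min R -1911/8192 gives -3823/16384

-3823/16384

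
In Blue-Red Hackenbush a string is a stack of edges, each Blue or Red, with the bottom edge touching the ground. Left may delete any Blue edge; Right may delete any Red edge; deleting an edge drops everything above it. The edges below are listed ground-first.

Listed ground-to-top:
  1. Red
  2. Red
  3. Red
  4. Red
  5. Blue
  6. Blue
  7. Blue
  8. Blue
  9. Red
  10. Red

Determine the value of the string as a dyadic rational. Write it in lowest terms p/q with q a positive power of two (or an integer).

step 1: add Red to get R; options L={ — } R={ 0 } = -1
step 2: add Red to get RR; options L={ — } R={ -1; 0 } = -2
step 3: add Red to get RRR; options L={ — } R={ -2; -1; 0 } = -3
step 4: add Red to get RRRR; options L={ — } R={ -3; -2; -1; 0 } = -4
step 5: add Blue to get RRRRB; options L={ -4 } R={ -3; -2; -1; 0 } = -7/2
step 6: add Blue to get RRRRBB; options L={ -4; -7/2 } R={ -3; -2; -1; 0 } = -13/4
step 7: add Blue to get RRRRBBB; options L={ -4; -7/2; -13/4 } R={ -3; -2; -1; 0 } = -25/8
step 8: add Blue to get RRRRBBBB; options L={ -4; -7/2; -13/4; -25/8 } R={ -3; -2; -1; 0 } = -49/16
step 9: add Red to get RRRRBBBBR; options L={ -4; -7/2; -13/4; -25/8 } R={ -49/16; -3; -2; -1; 0 } = -99/32
step 10: add Red to get RRRRBBBBRR; options L={ -4; -7/2; -13/4; -25/8 } R={ -99/32; -49/16; -3; -2; -1; 0 } = -199/64

-199/64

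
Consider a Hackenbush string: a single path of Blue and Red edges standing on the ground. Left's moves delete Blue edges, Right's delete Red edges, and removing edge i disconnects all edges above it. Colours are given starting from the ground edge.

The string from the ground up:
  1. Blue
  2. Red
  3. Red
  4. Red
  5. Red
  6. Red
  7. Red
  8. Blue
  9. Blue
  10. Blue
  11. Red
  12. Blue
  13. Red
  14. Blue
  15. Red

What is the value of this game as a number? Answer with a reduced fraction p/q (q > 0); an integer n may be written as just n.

469/16384

Prefix values for Blue Red Red Red Red Red Red Blue Blue Blue Red Blue Red Blue Red via {L|R} + simplicity:
edge 1 of 15 (Blue): { 0 | ∅ } so 1
edge 2 of 15 (Red): { 0 | 1 } so 1/2
edge 3 of 15 (Red): { 0 | 1/2, 1 } so 1/4
edge 4 of 15 (Red): { 0 | 1/4, 1/2, 1 } so 1/8
edge 5 of 15 (Red): { 0 | 1/8, 1/4, 1/2, 1 } so 1/16
edge 6 of 15 (Red): { 0 | 1/16, 1/8, 1/4, 1/2, 1 } so 1/32
edge 7 of 15 (Red): { 0 | 1/32, 1/16, 1/8, 1/4, 1/2, 1 } so 1/64
edge 8 of 15 (Blue): { 0, 1/64 | 1/32, 1/16, 1/8, 1/4, 1/2, 1 } so 3/128
edge 9 of 15 (Blue): { 0, 1/64, 3/128 | 1/32, 1/16, 1/8, 1/4, 1/2, 1 } so 7/256
edge 10 of 15 (Blue): { 0, 1/64, 3/128, 7/256 | 1/32, 1/16, 1/8, 1/4, 1/2, 1 } so 15/512
edge 11 of 15 (Red): { 0, 1/64, 3/128, 7/256 | 15/512, 1/32, 1/16, 1/8, 1/4, 1/2, 1 } so 29/1024
edge 12 of 15 (Blue): { 0, 1/64, 3/128, 7/256, 29/1024 | 15/512, 1/32, 1/16, 1/8, 1/4, 1/2, 1 } so 59/2048
edge 13 of 15 (Red): { 0, 1/64, 3/128, 7/256, 29/1024 | 59/2048, 15/512, 1/32, 1/16, 1/8, 1/4, 1/2, 1 } so 117/4096
edge 14 of 15 (Blue): { 0, 1/64, 3/128, 7/256, 29/1024, 117/4096 | 59/2048, 15/512, 1/32, 1/16, 1/8, 1/4, 1/2, 1 } so 235/8192
edge 15 of 15 (Red): { 0, 1/64, 3/128, 7/256, 29/1024, 117/4096 | 235/8192, 59/2048, 15/512, 1/32, 1/16, 1/8, 1/4, 1/2, 1 } so 469/16384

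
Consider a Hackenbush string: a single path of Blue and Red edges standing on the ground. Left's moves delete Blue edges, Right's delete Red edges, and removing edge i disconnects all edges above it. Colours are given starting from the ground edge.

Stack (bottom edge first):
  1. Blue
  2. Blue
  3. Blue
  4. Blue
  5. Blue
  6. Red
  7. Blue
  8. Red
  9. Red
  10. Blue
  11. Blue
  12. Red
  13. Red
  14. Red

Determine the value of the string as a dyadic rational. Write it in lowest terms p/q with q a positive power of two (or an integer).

2353/512

Recurse on prefixes of the 14-edge string Blue Blue Blue Blue Blue Red Blue Red Red Blue Blue Red Red Red:
g_1 [B]  L=[0]  R=[·]  ⇒ 1
g_2 [BB]  L=[0,1]  R=[·]  ⇒ 2
g_3 [BBB]  L=[0,1,2]  R=[·]  ⇒ 3
g_4 [BBBB]  L=[0,1,2,3]  R=[·]  ⇒ 4
g_5 [BBBBB]  L=[0,1,2,3,4]  R=[·]  ⇒ 5
g_6 [BBBBBR]  L=[0,1,2,3,4]  R=[5]  ⇒ 9/2
g_7 [BBBBBRB]  L=[0,1,2,3,4,9/2]  R=[5]  ⇒ 19/4
g_8 [BBBBBRBR]  L=[0,1,2,3,4,9/2]  R=[19/4,5]  ⇒ 37/8
g_9 [BBBBBRBRR]  L=[0,1,2,3,4,9/2]  R=[37/8,19/4,5]  ⇒ 73/16
g_10 [BBBBBRBRRB]  L=[0,1,2,3,4,9/2,73/16]  R=[37/8,19/4,5]  ⇒ 147/32
g_11 [BBBBBRBRRBB]  L=[0,1,2,3,4,9/2,73/16,147/32]  R=[37/8,19/4,5]  ⇒ 295/64
g_12 [BBBBBRBRRBBR]  L=[0,1,2,3,4,9/2,73/16,147/32]  R=[295/64,37/8,19/4,5]  ⇒ 589/128
g_13 [BBBBBRBRRBBRR]  L=[0,1,2,3,4,9/2,73/16,147/32]  R=[589/128,295/64,37/8,19/4,5]  ⇒ 1177/256
g_14 [BBBBBRBRRBBRRR]  L=[0,1,2,3,4,9/2,73/16,147/32]  R=[1177/256,589/128,295/64,37/8,19/4,5]  ⇒ 2353/512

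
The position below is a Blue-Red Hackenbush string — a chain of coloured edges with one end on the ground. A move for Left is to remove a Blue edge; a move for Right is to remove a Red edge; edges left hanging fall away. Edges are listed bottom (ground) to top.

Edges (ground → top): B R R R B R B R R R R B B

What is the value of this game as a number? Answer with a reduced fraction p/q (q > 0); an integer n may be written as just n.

647/4096

Prefix values for B R R R B R B R R R R B B via {L|R} + simplicity:
B: Left { 0 }, Right { — } => simplest 1
BR: Left { 0 }, Right { 1 } => simplest 1/2
BRR: Left { 0 }, Right { 1/2, 1 } => simplest 1/4
BRRR: Left { 0 }, Right { 1/4, 1/2, 1 } => simplest 1/8
BRRRB: Left { 0, 1/8 }, Right { 1/4, 1/2, 1 } => simplest 3/16
BRRRBR: Left { 0, 1/8 }, Right { 3/16, 1/4, 1/2, 1 } => simplest 5/32
BRRRBRB: Left { 0, 1/8, 5/32 }, Right { 3/16, 1/4, 1/2, 1 } => simplest 11/64
BRRRBRBR: Left { 0, 1/8, 5/32 }, Right { 11/64, 3/16, 1/4, 1/2, 1 } => simplest 21/128
BRRRBRBRR: Left { 0, 1/8, 5/32 }, Right { 21/128, 11/64, 3/16, 1/4, 1/2, 1 } => simplest 41/256
BRRRBRBRRR: Left { 0, 1/8, 5/32 }, Right { 41/256, 21/128, 11/64, 3/16, 1/4, 1/2, 1 } => simplest 81/512
BRRRBRBRRRR: Left { 0, 1/8, 5/32 }, Right { 81/512, 41/256, 21/128, 11/64, 3/16, 1/4, 1/2, 1 } => simplest 161/1024
BRRRBRBRRRRB: Left { 0, 1/8, 5/32, 161/1024 }, Right { 81/512, 41/256, 21/128, 11/64, 3/16, 1/4, 1/2, 1 } => simplest 323/2048
BRRRBRBRRRRBB: Left { 0, 1/8, 5/32, 161/1024, 323/2048 }, Right { 81/512, 41/256, 21/128, 11/64, 3/16, 1/4, 1/2, 1 } => simplest 647/4096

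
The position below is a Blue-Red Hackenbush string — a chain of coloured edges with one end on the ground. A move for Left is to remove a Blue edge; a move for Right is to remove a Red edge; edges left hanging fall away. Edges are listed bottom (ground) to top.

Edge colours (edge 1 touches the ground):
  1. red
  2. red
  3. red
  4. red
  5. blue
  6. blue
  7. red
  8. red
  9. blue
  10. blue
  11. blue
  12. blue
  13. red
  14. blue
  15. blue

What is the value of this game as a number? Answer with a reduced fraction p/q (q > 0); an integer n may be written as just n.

-6921/2048

Build value(s[:k]) for k = 1..15, string s = red red red red blue blue red red blue blue blue blue red blue blue.
value(r) = { ∅ | 0 } so -1
value(rr) = { ∅ | -1; 0 } so -2
value(rrr) = { ∅ | -2; -1; 0 } so -3
value(rrrr) = { ∅ | -3; -2; -1; 0 } so -4
value(rrrrb) = { -4 | -3; -2; -1; 0 } so -7/2
value(rrrrbb) = { -4; -7/2 | -3; -2; -1; 0 } so -13/4
value(rrrrbbr) = { -4; -7/2 | -13/4; -3; -2; -1; 0 } so -27/8
value(rrrrbbrr) = { -4; -7/2 | -27/8; -13/4; -3; -2; -1; 0 } so -55/16
value(rrrrbbrrb) = { -4; -7/2; -55/16 | -27/8; -13/4; -3; -2; -1; 0 } so -109/32
value(rrrrbbrrbb) = { -4; -7/2; -55/16; -109/32 | -27/8; -13/4; -3; -2; -1; 0 } so -217/64
value(rrrrbbrrbbb) = { -4; -7/2; -55/16; -109/32; -217/64 | -27/8; -13/4; -3; -2; -1; 0 } so -433/128
value(rrrrbbrrbbbb) = { -4; -7/2; -55/16; -109/32; -217/64; -433/128 | -27/8; -13/4; -3; -2; -1; 0 } so -865/256
value(rrrrbbrrbbbbr) = { -4; -7/2; -55/16; -109/32; -217/64; -433/128 | -865/256; -27/8; -13/4; -3; -2; -1; 0 } so -1731/512
value(rrrrbbrrbbbbrb) = { -4; -7/2; -55/16; -109/32; -217/64; -433/128; -1731/512 | -865/256; -27/8; -13/4; -3; -2; -1; 0 } so -3461/1024
value(rrrrbbrrbbbbrbb) = { -4; -7/2; -55/16; -109/32; -217/64; -433/128; -1731/512; -3461/1024 | -865/256; -27/8; -13/4; -3; -2; -1; 0 } so -6921/2048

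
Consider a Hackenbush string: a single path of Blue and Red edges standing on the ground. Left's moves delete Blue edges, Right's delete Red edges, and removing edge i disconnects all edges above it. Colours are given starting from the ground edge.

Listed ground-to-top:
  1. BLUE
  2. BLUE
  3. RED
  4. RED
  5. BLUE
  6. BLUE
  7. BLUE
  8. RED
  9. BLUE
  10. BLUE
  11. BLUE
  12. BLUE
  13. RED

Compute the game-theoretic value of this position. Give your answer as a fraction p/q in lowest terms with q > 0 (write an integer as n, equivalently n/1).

3005/2048

v_1 [B]  L=[0]  R=[·]  — 1
v_2 [BB]  L=[0,1]  R=[·]  — 2
v_3 [BBR]  L=[0,1]  R=[2]  — 3/2
v_4 [BBRR]  L=[0,1]  R=[3/2,2]  — 5/4
v_5 [BBRRB]  L=[0,1,5/4]  R=[3/2,2]  — 11/8
v_6 [BBRRBB]  L=[0,1,5/4,11/8]  R=[3/2,2]  — 23/16
v_7 [BBRRBBB]  L=[0,1,5/4,11/8,23/16]  R=[3/2,2]  — 47/32
v_8 [BBRRBBBR]  L=[0,1,5/4,11/8,23/16]  R=[47/32,3/2,2]  — 93/64
v_9 [BBRRBBBRB]  L=[0,1,5/4,11/8,23/16,93/64]  R=[47/32,3/2,2]  — 187/128
v_10 [BBRRBBBRBB]  L=[0,1,5/4,11/8,23/16,93/64,187/128]  R=[47/32,3/2,2]  — 375/256
v_11 [BBRRBBBRBBB]  L=[0,1,5/4,11/8,23/16,93/64,187/128,375/256]  R=[47/32,3/2,2]  — 751/512
v_12 [BBRRBBBRBBBB]  L=[0,1,5/4,11/8,23/16,93/64,187/128,375/256,751/512]  R=[47/32,3/2,2]  — 1503/1024
v_13 [BBRRBBBRBBBBR]  L=[0,1,5/4,11/8,23/16,93/64,187/128,375/256,751/512]  R=[1503/1024,47/32,3/2,2]  — 3005/2048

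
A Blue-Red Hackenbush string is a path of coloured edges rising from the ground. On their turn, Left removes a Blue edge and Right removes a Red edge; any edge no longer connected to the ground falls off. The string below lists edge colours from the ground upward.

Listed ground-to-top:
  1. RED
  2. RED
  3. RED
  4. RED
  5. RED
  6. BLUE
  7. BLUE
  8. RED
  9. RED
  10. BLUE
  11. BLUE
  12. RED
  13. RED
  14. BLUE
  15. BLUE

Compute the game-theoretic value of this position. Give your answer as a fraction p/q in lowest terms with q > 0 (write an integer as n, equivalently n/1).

-4505/1024

1 of 15 · R · max L −∞ · min R 0 so -1
2 of 15 · RR · max L −∞ · min R -1 so -2
3 of 15 · RRR · max L −∞ · min R -2 so -3
4 of 15 · RRRR · max L −∞ · min R -3 so -4
5 of 15 · RRRRR · max L −∞ · min R -4 so -5
6 of 15 · RRRRRB · max L -5 · min R -4 so -9/2
7 of 15 · RRRRRBB · max L -9/2 · min R -4 so -17/4
8 of 15 · RRRRRBBR · max L -9/2 · min R -17/4 so -35/8
9 of 15 · RRRRRBBRR · max L -9/2 · min R -35/8 so -71/16
10 of 15 · RRRRRBBRRB · max L -71/16 · min R -35/8 so -141/32
11 of 15 · RRRRRBBRRBB · max L -141/32 · min R -35/8 so -281/64
12 of 15 · RRRRRBBRRBBR · max L -141/32 · min R -281/64 so -563/128
13 of 15 · RRRRRBBRRBBRR · max L -141/32 · min R -563/128 so -1127/256
14 of 15 · RRRRRBBRRBBRRB · max L -1127/256 · min R -563/128 so -2253/512
15 of 15 · RRRRRBBRRBBRRBB · max L -2253/512 · min R -563/128 so -4505/1024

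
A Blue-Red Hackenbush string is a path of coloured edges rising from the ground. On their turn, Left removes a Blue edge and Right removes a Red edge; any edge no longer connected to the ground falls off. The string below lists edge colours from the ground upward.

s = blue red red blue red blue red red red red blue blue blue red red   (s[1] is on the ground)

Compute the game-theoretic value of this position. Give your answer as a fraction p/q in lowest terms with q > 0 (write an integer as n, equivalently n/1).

5177/16384

b: Left { 0 }, Right { (no moves) } so simplest 1
br: Left { 0 }, Right { 1 } so simplest 1/2
brr: Left { 0 }, Right { 1/2; 1 } so simplest 1/4
brrb: Left { 0; 1/4 }, Right { 1/2; 1 } so simplest 3/8
brrbr: Left { 0; 1/4 }, Right { 3/8; 1/2; 1 } so simplest 5/16
brrbrb: Left { 0; 1/4; 5/16 }, Right { 3/8; 1/2; 1 } so simplest 11/32
brrbrbr: Left { 0; 1/4; 5/16 }, Right { 11/32; 3/8; 1/2; 1 } so simplest 21/64
brrbrbrr: Left { 0; 1/4; 5/16 }, Right { 21/64; 11/32; 3/8; 1/2; 1 } so simplest 41/128
brrbrbrrr: Left { 0; 1/4; 5/16 }, Right { 41/128; 21/64; 11/32; 3/8; 1/2; 1 } so simplest 81/256
brrbrbrrrr: Left { 0; 1/4; 5/16 }, Right { 81/256; 41/128; 21/64; 11/32; 3/8; 1/2; 1 } so simplest 161/512
brrbrbrrrrb: Left { 0; 1/4; 5/16; 161/512 }, Right { 81/256; 41/128; 21/64; 11/32; 3/8; 1/2; 1 } so simplest 323/1024
brrbrbrrrrbb: Left { 0; 1/4; 5/16; 161/512; 323/1024 }, Right { 81/256; 41/128; 21/64; 11/32; 3/8; 1/2; 1 } so simplest 647/2048
brrbrbrrrrbbb: Left { 0; 1/4; 5/16; 161/512; 323/1024; 647/2048 }, Right { 81/256; 41/128; 21/64; 11/32; 3/8; 1/2; 1 } so simplest 1295/4096
brrbrbrrrrbbbr: Left { 0; 1/4; 5/16; 161/512; 323/1024; 647/2048 }, Right { 1295/4096; 81/256; 41/128; 21/64; 11/32; 3/8; 1/2; 1 } so simplest 2589/8192
brrbrbrrrrbbbrr: Left { 0; 1/4; 5/16; 161/512; 323/1024; 647/2048 }, Right { 2589/8192; 1295/4096; 81/256; 41/128; 21/64; 11/32; 3/8; 1/2; 1 } so simplest 5177/16384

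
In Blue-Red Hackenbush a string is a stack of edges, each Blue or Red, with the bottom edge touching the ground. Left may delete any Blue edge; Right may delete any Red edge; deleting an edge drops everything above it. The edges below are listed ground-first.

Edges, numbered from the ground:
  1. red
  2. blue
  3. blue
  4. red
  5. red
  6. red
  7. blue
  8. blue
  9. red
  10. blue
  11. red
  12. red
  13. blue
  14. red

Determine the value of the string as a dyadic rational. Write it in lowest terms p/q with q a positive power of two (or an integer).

-3675/8192

Prefix values for red blue blue red red red blue blue red blue red red blue red via {L|R} + simplicity:
v(r) = { none | 0 } so -1
v(rb) = { -1 | 0 } so -1/2
v(rbb) = { -1,-1/2 | 0 } so -1/4
v(rbbr) = { -1,-1/2 | -1/4,0 } so -3/8
v(rbbrr) = { -1,-1/2 | -3/8,-1/4,0 } so -7/16
v(rbbrrr) = { -1,-1/2 | -7/16,-3/8,-1/4,0 } so -15/32
v(rbbrrrb) = { -1,-1/2,-15/32 | -7/16,-3/8,-1/4,0 } so -29/64
v(rbbrrrbb) = { -1,-1/2,-15/32,-29/64 | -7/16,-3/8,-1/4,0 } so -57/128
v(rbbrrrbbr) = { -1,-1/2,-15/32,-29/64 | -57/128,-7/16,-3/8,-1/4,0 } so -115/256
v(rbbrrrbbrb) = { -1,-1/2,-15/32,-29/64,-115/256 | -57/128,-7/16,-3/8,-1/4,0 } so -229/512
v(rbbrrrbbrbr) = { -1,-1/2,-15/32,-29/64,-115/256 | -229/512,-57/128,-7/16,-3/8,-1/4,0 } so -459/1024
v(rbbrrrbbrbrr) = { -1,-1/2,-15/32,-29/64,-115/256 | -459/1024,-229/512,-57/128,-7/16,-3/8,-1/4,0 } so -919/2048
v(rbbrrrbbrbrrb) = { -1,-1/2,-15/32,-29/64,-115/256,-919/2048 | -459/1024,-229/512,-57/128,-7/16,-3/8,-1/4,0 } so -1837/4096
v(rbbrrrbbrbrrbr) = { -1,-1/2,-15/32,-29/64,-115/256,-919/2048 | -1837/4096,-459/1024,-229/512,-57/128,-7/16,-3/8,-1/4,0 } so -3675/8192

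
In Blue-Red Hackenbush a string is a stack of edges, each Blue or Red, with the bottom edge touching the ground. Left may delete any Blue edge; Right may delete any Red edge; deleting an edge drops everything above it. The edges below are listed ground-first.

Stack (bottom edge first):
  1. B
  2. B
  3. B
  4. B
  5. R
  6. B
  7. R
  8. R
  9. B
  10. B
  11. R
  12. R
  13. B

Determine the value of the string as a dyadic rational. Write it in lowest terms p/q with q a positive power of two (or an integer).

1843/512

edge 1 of 13 (B): { 0 | — } gives 1
edge 2 of 13 (B): { 0 1 | — } gives 2
edge 3 of 13 (B): { 0 1 2 | — } gives 3
edge 4 of 13 (B): { 0 1 2 3 | — } gives 4
edge 5 of 13 (R): { 0 1 2 3 | 4 } gives 7/2
edge 6 of 13 (B): { 0 1 2 3 7/2 | 4 } gives 15/4
edge 7 of 13 (R): { 0 1 2 3 7/2 | 15/4 4 } gives 29/8
edge 8 of 13 (R): { 0 1 2 3 7/2 | 29/8 15/4 4 } gives 57/16
edge 9 of 13 (B): { 0 1 2 3 7/2 57/16 | 29/8 15/4 4 } gives 115/32
edge 10 of 13 (B): { 0 1 2 3 7/2 57/16 115/32 | 29/8 15/4 4 } gives 231/64
edge 11 of 13 (R): { 0 1 2 3 7/2 57/16 115/32 | 231/64 29/8 15/4 4 } gives 461/128
edge 12 of 13 (R): { 0 1 2 3 7/2 57/16 115/32 | 461/128 231/64 29/8 15/4 4 } gives 921/256
edge 13 of 13 (B): { 0 1 2 3 7/2 57/16 115/32 921/256 | 461/128 231/64 29/8 15/4 4 } gives 1843/512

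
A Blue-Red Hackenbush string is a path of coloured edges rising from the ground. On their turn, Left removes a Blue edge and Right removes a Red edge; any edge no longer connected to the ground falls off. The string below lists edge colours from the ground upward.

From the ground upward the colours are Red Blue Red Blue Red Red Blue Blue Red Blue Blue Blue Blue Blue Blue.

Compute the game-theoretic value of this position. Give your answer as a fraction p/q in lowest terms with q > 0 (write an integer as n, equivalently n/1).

value(R) = { ∅ | 0 } -> -1
value(RB) = { -1 | 0 } -> -1/2
value(RBR) = { -1 | -1/2; 0 } -> -3/4
value(RBRB) = { -1; -3/4 | -1/2; 0 } -> -5/8
value(RBRBR) = { -1; -3/4 | -5/8; -1/2; 0 } -> -11/16
value(RBRBRR) = { -1; -3/4 | -11/16; -5/8; -1/2; 0 } -> -23/32
value(RBRBRRB) = { -1; -3/4; -23/32 | -11/16; -5/8; -1/2; 0 } -> -45/64
value(RBRBRRBB) = { -1; -3/4; -23/32; -45/64 | -11/16; -5/8; -1/2; 0 } -> -89/128
value(RBRBRRBBR) = { -1; -3/4; -23/32; -45/64 | -89/128; -11/16; -5/8; -1/2; 0 } -> -179/256
value(RBRBRRBBRB) = { -1; -3/4; -23/32; -45/64; -179/256 | -89/128; -11/16; -5/8; -1/2; 0 } -> -357/512
value(RBRBRRBBRBB) = { -1; -3/4; -23/32; -45/64; -179/256; -357/512 | -89/128; -11/16; -5/8; -1/2; 0 } -> -713/1024
value(RBRBRRBBRBBB) = { -1; -3/4; -23/32; -45/64; -179/256; -357/512; -713/1024 | -89/128; -11/16; -5/8; -1/2; 0 } -> -1425/2048
value(RBRBRRBBRBBBB) = { -1; -3/4; -23/32; -45/64; -179/256; -357/512; -713/1024; -1425/2048 | -89/128; -11/16; -5/8; -1/2; 0 } -> -2849/4096
value(RBRBRRBBRBBBBB) = { -1; -3/4; -23/32; -45/64; -179/256; -357/512; -713/1024; -1425/2048; -2849/4096 | -89/128; -11/16; -5/8; -1/2; 0 } -> -5697/8192
value(RBRBRRBBRBBBBBB) = { -1; -3/4; -23/32; -45/64; -179/256; -357/512; -713/1024; -1425/2048; -2849/4096; -5697/8192 | -89/128; -11/16; -5/8; -1/2; 0 } -> -11393/16384

-11393/16384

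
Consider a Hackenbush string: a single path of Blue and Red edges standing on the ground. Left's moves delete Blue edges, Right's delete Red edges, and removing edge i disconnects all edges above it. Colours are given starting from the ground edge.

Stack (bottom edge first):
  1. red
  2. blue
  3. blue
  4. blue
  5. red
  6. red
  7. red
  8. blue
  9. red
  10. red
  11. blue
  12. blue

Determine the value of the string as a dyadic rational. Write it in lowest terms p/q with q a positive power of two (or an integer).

Recurse on prefixes of the 12-edge string red blue blue blue red red red blue red red blue blue:
r: Left { (no moves) }, Right { 0 } -> simplest -1
rb: Left { -1 }, Right { 0 } -> simplest -1/2
rbb: Left { -1,-1/2 }, Right { 0 } -> simplest -1/4
rbbb: Left { -1,-1/2,-1/4 }, Right { 0 } -> simplest -1/8
rbbbr: Left { -1,-1/2,-1/4 }, Right { -1/8,0 } -> simplest -3/16
rbbbrr: Left { -1,-1/2,-1/4 }, Right { -3/16,-1/8,0 } -> simplest -7/32
rbbbrrr: Left { -1,-1/2,-1/4 }, Right { -7/32,-3/16,-1/8,0 } -> simplest -15/64
rbbbrrrb: Left { -1,-1/2,-1/4,-15/64 }, Right { -7/32,-3/16,-1/8,0 } -> simplest -29/128
rbbbrrrbr: Left { -1,-1/2,-1/4,-15/64 }, Right { -29/128,-7/32,-3/16,-1/8,0 } -> simplest -59/256
rbbbrrrbrr: Left { -1,-1/2,-1/4,-15/64 }, Right { -59/256,-29/128,-7/32,-3/16,-1/8,0 } -> simplest -119/512
rbbbrrrbrrb: Left { -1,-1/2,-1/4,-15/64,-119/512 }, Right { -59/256,-29/128,-7/32,-3/16,-1/8,0 } -> simplest -237/1024
rbbbrrrbrrbb: Left { -1,-1/2,-1/4,-15/64,-119/512,-237/1024 }, Right { -59/256,-29/128,-7/32,-3/16,-1/8,0 } -> simplest -473/2048

-473/2048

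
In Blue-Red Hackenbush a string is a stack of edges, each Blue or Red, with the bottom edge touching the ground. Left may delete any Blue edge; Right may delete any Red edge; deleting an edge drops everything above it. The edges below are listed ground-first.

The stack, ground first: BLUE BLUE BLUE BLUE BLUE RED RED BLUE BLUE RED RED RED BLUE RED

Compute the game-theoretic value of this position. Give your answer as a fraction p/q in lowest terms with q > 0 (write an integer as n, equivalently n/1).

2245/512

Build value(s[:k]) for k = 1..14, string s = BLUE BLUE BLUE BLUE BLUE RED RED BLUE BLUE RED RED RED BLUE RED.
step 1: add BLUE to get B; options L={ 0 } R={ (no moves) } so 1
step 2: add BLUE to get BB; options L={ 0; 1 } R={ (no moves) } so 2
step 3: add BLUE to get BBB; options L={ 0; 1; 2 } R={ (no moves) } so 3
step 4: add BLUE to get BBBB; options L={ 0; 1; 2; 3 } R={ (no moves) } so 4
step 5: add BLUE to get BBBBB; options L={ 0; 1; 2; 3; 4 } R={ (no moves) } so 5
step 6: add RED to get BBBBBR; options L={ 0; 1; 2; 3; 4 } R={ 5 } so 9/2
step 7: add RED to get BBBBBRR; options L={ 0; 1; 2; 3; 4 } R={ 9/2; 5 } so 17/4
step 8: add BLUE to get BBBBBRRB; options L={ 0; 1; 2; 3; 4; 17/4 } R={ 9/2; 5 } so 35/8
step 9: add BLUE to get BBBBBRRBB; options L={ 0; 1; 2; 3; 4; 17/4; 35/8 } R={ 9/2; 5 } so 71/16
step 10: add RED to get BBBBBRRBBR; options L={ 0; 1; 2; 3; 4; 17/4; 35/8 } R={ 71/16; 9/2; 5 } so 141/32
step 11: add RED to get BBBBBRRBBRR; options L={ 0; 1; 2; 3; 4; 17/4; 35/8 } R={ 141/32; 71/16; 9/2; 5 } so 281/64
step 12: add RED to get BBBBBRRBBRRR; options L={ 0; 1; 2; 3; 4; 17/4; 35/8 } R={ 281/64; 141/32; 71/16; 9/2; 5 } so 561/128
step 13: add BLUE to get BBBBBRRBBRRRB; options L={ 0; 1; 2; 3; 4; 17/4; 35/8; 561/128 } R={ 281/64; 141/32; 71/16; 9/2; 5 } so 1123/256
step 14: add RED to get BBBBBRRBBRRRBR; options L={ 0; 1; 2; 3; 4; 17/4; 35/8; 561/128 } R={ 1123/256; 281/64; 141/32; 71/16; 9/2; 5 } so 2245/512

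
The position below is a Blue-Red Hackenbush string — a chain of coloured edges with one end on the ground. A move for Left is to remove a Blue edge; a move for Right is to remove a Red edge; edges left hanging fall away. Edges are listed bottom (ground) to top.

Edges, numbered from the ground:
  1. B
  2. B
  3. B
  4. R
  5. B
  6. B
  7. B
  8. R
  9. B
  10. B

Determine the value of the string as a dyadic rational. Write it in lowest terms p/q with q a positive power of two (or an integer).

Prefix values for B B B R B B B R B B via {L|R} + simplicity:
edge 1 of 10 (B): { 0 |  } → 1
edge 2 of 10 (B): { 0, 1 |  } → 2
edge 3 of 10 (B): { 0, 1, 2 |  } → 3
edge 4 of 10 (R): { 0, 1, 2 | 3 } → 5/2
edge 5 of 10 (B): { 0, 1, 2, 5/2 | 3 } → 11/4
edge 6 of 10 (B): { 0, 1, 2, 5/2, 11/4 | 3 } → 23/8
edge 7 of 10 (B): { 0, 1, 2, 5/2, 11/4, 23/8 | 3 } → 47/16
edge 8 of 10 (R): { 0, 1, 2, 5/2, 11/4, 23/8 | 47/16, 3 } → 93/32
edge 9 of 10 (B): { 0, 1, 2, 5/2, 11/4, 23/8, 93/32 | 47/16, 3 } → 187/64
edge 10 of 10 (B): { 0, 1, 2, 5/2, 11/4, 23/8, 93/32, 187/64 | 47/16, 3 } → 375/128

375/128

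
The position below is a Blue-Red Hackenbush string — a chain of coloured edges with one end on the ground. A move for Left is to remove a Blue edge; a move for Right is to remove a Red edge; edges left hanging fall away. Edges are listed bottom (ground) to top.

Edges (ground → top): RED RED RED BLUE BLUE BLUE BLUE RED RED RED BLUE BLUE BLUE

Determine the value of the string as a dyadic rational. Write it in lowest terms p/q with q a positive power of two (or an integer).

Prefix values for RED RED RED BLUE BLUE BLUE BLUE RED RED RED BLUE BLUE BLUE via {L|R} + simplicity:
v(R) = { — | 0 } => -1
v(RR) = { — | -1 0 } => -2
v(RRR) = { — | -2 -1 0 } => -3
v(RRRB) = { -3 | -2 -1 0 } => -5/2
v(RRRBB) = { -3 -5/2 | -2 -1 0 } => -9/4
v(RRRBBB) = { -3 -5/2 -9/4 | -2 -1 0 } => -17/8
v(RRRBBBB) = { -3 -5/2 -9/4 -17/8 | -2 -1 0 } => -33/16
v(RRRBBBBR) = { -3 -5/2 -9/4 -17/8 | -33/16 -2 -1 0 } => -67/32
v(RRRBBBBRR) = { -3 -5/2 -9/4 -17/8 | -67/32 -33/16 -2 -1 0 } => -135/64
v(RRRBBBBRRR) = { -3 -5/2 -9/4 -17/8 | -135/64 -67/32 -33/16 -2 -1 0 } => -271/128
v(RRRBBBBRRRB) = { -3 -5/2 -9/4 -17/8 -271/128 | -135/64 -67/32 -33/16 -2 -1 0 } => -541/256
v(RRRBBBBRRRBB) = { -3 -5/2 -9/4 -17/8 -271/128 -541/256 | -135/64 -67/32 -33/16 -2 -1 0 } => -1081/512
v(RRRBBBBRRRBBB) = { -3 -5/2 -9/4 -17/8 -271/128 -541/256 -1081/512 | -135/64 -67/32 -33/16 -2 -1 0 } => -2161/1024

-2161/1024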